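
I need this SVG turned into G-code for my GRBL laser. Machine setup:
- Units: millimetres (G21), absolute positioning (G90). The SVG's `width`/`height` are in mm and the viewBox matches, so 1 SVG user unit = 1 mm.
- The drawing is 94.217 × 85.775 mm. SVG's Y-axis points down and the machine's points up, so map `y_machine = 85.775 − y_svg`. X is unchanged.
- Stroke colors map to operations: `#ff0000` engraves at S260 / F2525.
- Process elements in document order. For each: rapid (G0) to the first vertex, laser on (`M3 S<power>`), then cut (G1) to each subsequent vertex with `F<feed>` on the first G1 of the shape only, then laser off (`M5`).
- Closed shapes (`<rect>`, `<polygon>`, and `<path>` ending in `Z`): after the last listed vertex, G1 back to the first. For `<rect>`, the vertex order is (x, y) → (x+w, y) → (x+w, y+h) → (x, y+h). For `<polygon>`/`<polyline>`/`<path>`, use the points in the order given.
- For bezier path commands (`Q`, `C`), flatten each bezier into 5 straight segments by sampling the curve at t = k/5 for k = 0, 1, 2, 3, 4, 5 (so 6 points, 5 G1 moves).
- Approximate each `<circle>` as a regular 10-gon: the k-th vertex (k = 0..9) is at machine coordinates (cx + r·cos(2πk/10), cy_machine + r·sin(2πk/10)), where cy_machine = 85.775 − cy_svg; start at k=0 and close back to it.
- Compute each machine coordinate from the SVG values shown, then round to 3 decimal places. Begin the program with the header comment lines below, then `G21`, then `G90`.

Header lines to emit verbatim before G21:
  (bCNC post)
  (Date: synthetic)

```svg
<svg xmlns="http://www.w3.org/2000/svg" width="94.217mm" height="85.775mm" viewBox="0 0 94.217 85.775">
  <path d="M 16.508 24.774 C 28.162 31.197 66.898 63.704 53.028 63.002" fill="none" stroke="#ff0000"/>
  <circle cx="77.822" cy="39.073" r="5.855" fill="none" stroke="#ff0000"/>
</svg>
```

viewBox `0 0 94.217 85.775` with mm width/height → 1 unit = 1 mm. Flip: y_m = 85.775 − y_svg.

**Shape 1** — `<path>` cubic bezier, stroke `#ff0000` → engrave (S260, F2525). Control points (SVG): P0=(16.508,24.774), P1=(28.162,31.197), P2=(66.898,63.704), P3=(53.028,63.002); sampled at t=k/5. Machine vertices: (16.508,61.001) → (26.113,54.491) → (38.392,44.568) → (49.521,34.076) → (55.675,25.863) → (53.028,22.773). Open path.

**Shape 2** — `<circle>` circle, stroke `#ff0000` → engrave (S260, F2525). Machine vertices: (83.677,46.702) → (82.559,50.143) → (79.631,52.270) → (76.013,52.270) → (73.085,50.143) → (71.967,46.702) → (73.085,43.261) → (76.013,41.134) → (79.631,41.134) → (82.559,43.261) → (83.677,46.702). Closed: final G1 returns to the first vertex.

(bCNC post)
(Date: synthetic)
G21
G90
G0 X16.508 Y61.001
M3 S260
G1 X26.113 Y54.491 F2525
G1 X38.392 Y44.568
G1 X49.521 Y34.076
G1 X55.675 Y25.863
G1 X53.028 Y22.773
M5
G0 X83.677 Y46.702
M3 S260
G1 X82.559 Y50.143 F2525
G1 X79.631 Y52.270
G1 X76.013 Y52.270
G1 X73.085 Y50.143
G1 X71.967 Y46.702
G1 X73.085 Y43.261
G1 X76.013 Y41.134
G1 X79.631 Y41.134
G1 X82.559 Y43.261
G1 X83.677 Y46.702
M5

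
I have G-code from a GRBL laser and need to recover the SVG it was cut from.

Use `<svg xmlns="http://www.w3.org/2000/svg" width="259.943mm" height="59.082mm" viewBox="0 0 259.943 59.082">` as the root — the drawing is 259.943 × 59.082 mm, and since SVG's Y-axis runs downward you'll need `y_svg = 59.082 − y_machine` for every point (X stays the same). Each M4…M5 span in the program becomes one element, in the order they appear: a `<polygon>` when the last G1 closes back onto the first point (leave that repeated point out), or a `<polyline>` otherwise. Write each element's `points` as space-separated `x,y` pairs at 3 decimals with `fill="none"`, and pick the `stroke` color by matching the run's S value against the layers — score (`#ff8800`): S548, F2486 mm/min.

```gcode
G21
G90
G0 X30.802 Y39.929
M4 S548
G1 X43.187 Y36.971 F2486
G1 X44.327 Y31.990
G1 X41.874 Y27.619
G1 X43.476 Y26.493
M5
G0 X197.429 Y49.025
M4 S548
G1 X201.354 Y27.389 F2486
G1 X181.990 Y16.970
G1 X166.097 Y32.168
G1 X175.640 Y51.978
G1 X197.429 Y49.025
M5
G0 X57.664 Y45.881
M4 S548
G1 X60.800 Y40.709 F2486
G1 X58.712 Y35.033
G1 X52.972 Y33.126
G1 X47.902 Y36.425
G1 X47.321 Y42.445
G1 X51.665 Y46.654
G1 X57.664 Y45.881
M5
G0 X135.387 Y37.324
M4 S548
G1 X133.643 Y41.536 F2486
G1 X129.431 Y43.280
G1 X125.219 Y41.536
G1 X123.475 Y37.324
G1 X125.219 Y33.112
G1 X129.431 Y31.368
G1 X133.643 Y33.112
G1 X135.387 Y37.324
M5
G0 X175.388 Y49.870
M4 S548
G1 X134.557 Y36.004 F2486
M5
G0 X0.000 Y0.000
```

y_svg = 59.082 − y_m. Every run uses S548, so all elements get stroke `#ff8800` (score).

[1] open run; points: 30.802,19.153 43.187,22.111 44.327,27.092 41.874,31.463 43.476,32.589

[2] closed run; points: 197.429,10.057 201.354,31.693 181.990,42.112 166.097,26.914 175.640,7.104

[3] closed run; points: 57.664,13.201 60.800,18.373 58.712,24.049 52.972,25.956 47.902,22.657 47.321,16.637 51.665,12.428

[4] closed run; points: 135.387,21.758 133.643,17.546 129.431,15.802 125.219,17.546 123.475,21.758 125.219,25.970 129.431,27.714 133.643,25.970

[5] open run; points: 175.388,9.212 134.557,23.078

<svg xmlns="http://www.w3.org/2000/svg" width="259.943mm" height="59.082mm" viewBox="0 0 259.943 59.082">
  <polyline points="30.802,19.153 43.187,22.111 44.327,27.092 41.874,31.463 43.476,32.589" fill="none" stroke="#ff8800"/>
  <polygon points="197.429,10.057 201.354,31.693 181.990,42.112 166.097,26.914 175.640,7.104" fill="none" stroke="#ff8800"/>
  <polygon points="57.664,13.201 60.800,18.373 58.712,24.049 52.972,25.956 47.902,22.657 47.321,16.637 51.665,12.428" fill="none" stroke="#ff8800"/>
  <polygon points="135.387,21.758 133.643,17.546 129.431,15.802 125.219,17.546 123.475,21.758 125.219,25.970 129.431,27.714 133.643,25.970" fill="none" stroke="#ff8800"/>
  <polyline points="175.388,9.212 134.557,23.078" fill="none" stroke="#ff8800"/>
</svg>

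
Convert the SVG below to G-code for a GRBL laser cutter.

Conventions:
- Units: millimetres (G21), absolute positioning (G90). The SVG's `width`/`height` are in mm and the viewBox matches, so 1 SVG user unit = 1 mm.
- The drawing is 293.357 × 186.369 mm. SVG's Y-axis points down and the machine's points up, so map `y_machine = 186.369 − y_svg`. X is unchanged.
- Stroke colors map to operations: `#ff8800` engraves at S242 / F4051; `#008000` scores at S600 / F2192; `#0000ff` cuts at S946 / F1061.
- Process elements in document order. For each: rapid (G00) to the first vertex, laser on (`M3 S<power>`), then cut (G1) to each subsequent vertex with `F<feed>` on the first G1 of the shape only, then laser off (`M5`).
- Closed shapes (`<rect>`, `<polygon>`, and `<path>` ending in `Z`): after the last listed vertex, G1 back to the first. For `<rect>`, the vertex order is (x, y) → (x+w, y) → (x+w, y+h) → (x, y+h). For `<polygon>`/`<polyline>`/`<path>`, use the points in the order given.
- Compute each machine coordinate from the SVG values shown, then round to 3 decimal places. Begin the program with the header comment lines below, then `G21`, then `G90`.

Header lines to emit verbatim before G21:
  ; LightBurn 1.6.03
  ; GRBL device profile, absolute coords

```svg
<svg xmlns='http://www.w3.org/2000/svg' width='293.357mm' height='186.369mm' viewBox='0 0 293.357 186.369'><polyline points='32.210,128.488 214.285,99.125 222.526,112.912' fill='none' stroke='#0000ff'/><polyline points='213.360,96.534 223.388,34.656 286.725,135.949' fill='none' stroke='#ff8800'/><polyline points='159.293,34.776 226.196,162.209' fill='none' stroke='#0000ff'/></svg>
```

; LightBurn 1.6.03
; GRBL device profile, absolute coords
G21
G90
G00 X32.210 Y57.881
M3 S946
G1 X214.285 Y87.244 F1061
G1 X222.526 Y73.457
M5
G00 X213.360 Y89.835
M3 S242
G1 X223.388 Y151.713 F4051
G1 X286.725 Y50.420
M5
G00 X159.293 Y151.593
M3 S946
G1 X226.196 Y24.160 F1061
M5

viewBox `0 0 293.357 186.369` with mm width/height → 1 unit = 1 mm. Flip: y_m = 186.369 − y_svg.

**Shape 1** — `<polyline>` open polyline, stroke `#0000ff` → cut (S946, F1061). Machine vertices: (32.210,57.881) → (214.285,87.244) → (222.526,73.457). Open path.

**Shape 2** — `<polyline>` open polyline, stroke `#ff8800` → engrave (S242, F4051). Machine vertices: (213.360,89.835) → (223.388,151.713) → (286.725,50.420). Open path.

**Shape 3** — `<polyline>` line segment, stroke `#0000ff` → cut (S946, F1061). Machine vertices: (159.293,151.593) → (226.196,24.160). Open path.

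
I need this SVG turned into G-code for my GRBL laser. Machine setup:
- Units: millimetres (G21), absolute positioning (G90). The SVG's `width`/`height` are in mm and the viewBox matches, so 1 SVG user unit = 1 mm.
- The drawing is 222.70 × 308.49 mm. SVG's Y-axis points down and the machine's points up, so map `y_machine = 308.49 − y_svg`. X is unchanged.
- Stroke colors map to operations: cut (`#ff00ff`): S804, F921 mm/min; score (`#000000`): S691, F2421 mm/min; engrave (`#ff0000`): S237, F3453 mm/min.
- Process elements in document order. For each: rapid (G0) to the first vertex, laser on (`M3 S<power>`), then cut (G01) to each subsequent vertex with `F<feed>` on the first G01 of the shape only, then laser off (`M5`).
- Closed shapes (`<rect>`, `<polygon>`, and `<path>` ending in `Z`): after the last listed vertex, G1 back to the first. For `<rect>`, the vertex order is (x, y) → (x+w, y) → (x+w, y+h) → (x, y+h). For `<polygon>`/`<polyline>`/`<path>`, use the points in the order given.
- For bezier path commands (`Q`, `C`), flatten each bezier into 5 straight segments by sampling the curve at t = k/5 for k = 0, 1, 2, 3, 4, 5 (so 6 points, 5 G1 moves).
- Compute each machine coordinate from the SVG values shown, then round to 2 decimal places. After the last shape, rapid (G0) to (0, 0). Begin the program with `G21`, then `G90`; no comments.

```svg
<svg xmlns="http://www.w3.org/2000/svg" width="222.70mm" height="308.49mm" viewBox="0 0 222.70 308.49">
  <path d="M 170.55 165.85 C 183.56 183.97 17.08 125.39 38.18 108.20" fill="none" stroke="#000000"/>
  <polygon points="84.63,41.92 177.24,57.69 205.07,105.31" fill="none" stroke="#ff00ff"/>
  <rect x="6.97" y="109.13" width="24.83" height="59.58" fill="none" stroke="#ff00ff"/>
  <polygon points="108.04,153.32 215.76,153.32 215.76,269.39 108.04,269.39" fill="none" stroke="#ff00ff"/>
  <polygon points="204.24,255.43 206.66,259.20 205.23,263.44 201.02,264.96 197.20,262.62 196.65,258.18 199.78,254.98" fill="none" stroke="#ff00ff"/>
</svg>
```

G21
G90
G0 X170.55 Y142.64
M3 S691
G01 X159.75 Y140.03 F2421
G01 X123.50 Y150.15
G01 X79.41 Y167.35
G01 X45.09 Y185.95
G01 X38.18 Y200.29
M5
G0 X84.63 Y266.57
M3 S804
G01 X177.24 Y250.80 F921
G01 X205.07 Y203.18
G01 X84.63 Y266.57
M5
G0 X6.97 Y199.36
M3 S804
G01 X31.80 Y199.36 F921
G01 X31.80 Y139.78
G01 X6.97 Y139.78
G01 X6.97 Y199.36
M5
G0 X108.04 Y155.17
M3 S804
G01 X215.76 Y155.17 F921
G01 X215.76 Y39.10
G01 X108.04 Y39.10
G01 X108.04 Y155.17
M5
G0 X204.24 Y53.06
M3 S804
G01 X206.66 Y49.29 F921
G01 X205.23 Y45.05
G01 X201.02 Y43.53
G01 X197.20 Y45.87
G01 X196.65 Y50.31
G01 X199.78 Y53.51
G01 X204.24 Y53.06
M5
G0 X0.00 Y0.00

viewBox `0 0 222.70 308.49` with mm width/height → 1 unit = 1 mm. Flip: y_m = 308.49 − y_svg.

**Shape 1** — `<path>` cubic bezier, stroke `#000000` → score (S691, F2421). Control points (SVG): P0=(170.55,165.85), P1=(183.56,183.97), P2=(17.08,125.39), P3=(38.18,108.20); sampled at t=k/5. Machine vertices: (170.55,142.64) → (159.75,140.03) → (123.50,150.15) → (79.41,167.35) → (45.09,185.95) → (38.18,200.29). Open path.

**Shape 2** — `<polygon>` closed polygon, stroke `#ff00ff` → cut (S804, F921). Machine vertices: (84.63,266.57) → (177.24,250.80) → (205.07,203.18) → (84.63,266.57). Closed: final G1 returns to the first vertex.

**Shape 3** — `<rect>` rectangle, stroke `#ff00ff` → cut (S804, F921). Machine vertices: (6.97,199.36) → (31.80,199.36) → (31.80,139.78) → (6.97,139.78) → (6.97,199.36). Closed: final G1 returns to the first vertex.

**Shape 4** — `<polygon>` rectangle, stroke `#ff00ff` → cut (S804, F921). Machine vertices: (108.04,155.17) → (215.76,155.17) → (215.76,39.10) → (108.04,39.10) → (108.04,155.17). Closed: final G1 returns to the first vertex.

**Shape 5** — `<polygon>` regular polygon, stroke `#ff00ff` → cut (S804, F921). Machine vertices: (204.24,53.06) → (206.66,49.29) → (205.23,45.05) → (201.02,43.53) → (197.20,45.87) → (196.65,50.31) → (199.78,53.51) → (204.24,53.06). Closed: final G1 returns to the first vertex.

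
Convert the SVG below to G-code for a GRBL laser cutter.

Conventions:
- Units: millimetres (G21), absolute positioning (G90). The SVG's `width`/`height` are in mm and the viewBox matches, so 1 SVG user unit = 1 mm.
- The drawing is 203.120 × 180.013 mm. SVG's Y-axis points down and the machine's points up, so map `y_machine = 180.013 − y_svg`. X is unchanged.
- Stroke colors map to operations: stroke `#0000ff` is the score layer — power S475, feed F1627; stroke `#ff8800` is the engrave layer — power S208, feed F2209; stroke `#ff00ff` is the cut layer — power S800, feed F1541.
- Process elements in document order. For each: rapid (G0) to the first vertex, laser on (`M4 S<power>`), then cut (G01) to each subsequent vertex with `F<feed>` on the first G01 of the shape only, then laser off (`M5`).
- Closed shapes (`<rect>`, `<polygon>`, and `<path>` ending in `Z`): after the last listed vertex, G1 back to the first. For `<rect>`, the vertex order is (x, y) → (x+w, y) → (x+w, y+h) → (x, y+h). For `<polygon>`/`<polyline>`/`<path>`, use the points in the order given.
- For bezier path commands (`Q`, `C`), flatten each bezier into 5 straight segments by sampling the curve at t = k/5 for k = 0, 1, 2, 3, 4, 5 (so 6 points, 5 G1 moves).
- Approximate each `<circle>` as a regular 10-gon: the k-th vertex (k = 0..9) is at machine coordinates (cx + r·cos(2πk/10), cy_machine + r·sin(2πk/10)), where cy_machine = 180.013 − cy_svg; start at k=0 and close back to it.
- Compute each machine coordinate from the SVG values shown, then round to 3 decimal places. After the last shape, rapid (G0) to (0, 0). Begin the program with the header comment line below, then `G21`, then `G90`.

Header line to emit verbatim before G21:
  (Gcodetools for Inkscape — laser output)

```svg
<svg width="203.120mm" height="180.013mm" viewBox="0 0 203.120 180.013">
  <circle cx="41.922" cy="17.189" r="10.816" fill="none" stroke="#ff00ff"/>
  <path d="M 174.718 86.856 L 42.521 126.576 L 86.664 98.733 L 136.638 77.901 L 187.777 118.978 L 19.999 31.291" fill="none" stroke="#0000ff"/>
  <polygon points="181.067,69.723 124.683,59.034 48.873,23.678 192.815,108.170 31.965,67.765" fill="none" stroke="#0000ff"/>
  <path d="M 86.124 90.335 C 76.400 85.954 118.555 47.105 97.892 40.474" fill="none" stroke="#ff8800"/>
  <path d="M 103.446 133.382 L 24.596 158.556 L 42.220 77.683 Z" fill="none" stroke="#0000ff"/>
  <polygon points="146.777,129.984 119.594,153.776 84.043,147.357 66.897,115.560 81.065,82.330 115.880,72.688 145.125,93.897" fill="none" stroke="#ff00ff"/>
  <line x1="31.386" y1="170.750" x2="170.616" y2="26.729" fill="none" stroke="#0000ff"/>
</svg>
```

(Gcodetools for Inkscape — laser output)
G21
G90
G0 X52.738 Y162.824
M4 S800
G01 X50.672 Y169.181 F1541
G01 X45.264 Y173.111
G01 X38.580 Y173.111
G01 X33.172 Y169.181
G01 X31.106 Y162.824
G01 X33.172 Y156.467
G01 X38.580 Y152.537
G01 X45.264 Y152.537
G01 X50.672 Y156.467
G01 X52.738 Y162.824
M5
G0 X174.718 Y93.157
M4 S475
G01 X42.521 Y53.437 F1627
G01 X86.664 Y81.280
G01 X136.638 Y102.112
G01 X187.777 Y61.035
G01 X19.999 Y148.722
M5
G0 X181.067 Y110.290
M4 S475
G01 X124.683 Y120.979 F1627
G01 X48.873 Y156.335
G01 X192.815 Y71.843
G01 X31.965 Y112.248
G01 X181.067 Y110.290
M5
G0 X86.124 Y89.678
M4 S208
G01 X85.598 Y95.909 F2209
G01 X92.017 Y107.212
G01 X99.876 Y120.385
G01 X103.669 Y132.228
G01 X97.892 Y139.539
M5
G0 X103.446 Y46.631
M4 S475
G01 X24.596 Y21.457 F1627
G01 X42.220 Y102.330
G01 X103.446 Y46.631
M5
G0 X146.777 Y50.029
M4 S800
G01 X119.594 Y26.237 F1541
G01 X84.043 Y32.656
G01 X66.897 Y64.453
G01 X81.065 Y97.683
G01 X115.880 Y107.325
G01 X145.125 Y86.116
G01 X146.777 Y50.029
M5
G0 X31.386 Y9.263
M4 S475
G01 X170.616 Y153.284 F1627
M5
G0 X0.000 Y0.000

1 u = 1 mm; y_m = 180.013 − y.

[1] `<circle>` circle, #ff00ff→cut S800 F1541: (52.738,162.824) → (50.672,169.181) → (45.264,173.111) → (38.580,173.111) → (33.172,169.181) → (31.106,162.824) → (33.172,156.467) → (38.580,152.537) → (45.264,152.537) → (50.672,156.467) → (52.738,162.824) (closed)

[2] `<path>` open polyline, #0000ff→score S475 F1627: (174.718,93.157) → (42.521,53.437) → (86.664,81.280) → (136.638,102.112) → (187.777,61.035) → (19.999,148.722)

[3] `<polygon>` closed polygon, #0000ff→score S475 F1627: (181.067,110.290) → (124.683,120.979) → (48.873,156.335) → (192.815,71.843) → (31.965,112.248) → (181.067,110.290) (closed)

[4] `<path>` cubic bezier, #ff8800→engrave S208 F2209: (86.124,89.678) → (85.598,95.909) → (92.017,107.212) → (99.876,120.385) → (103.669,132.228) → (97.892,139.539)

[5] `<path>` regular polygon, #0000ff→score S475 F1627: (103.446,46.631) → (24.596,21.457) → (42.220,102.330) → (103.446,46.631) (closed)

[6] `<polygon>` regular polygon, #ff00ff→cut S800 F1541: (146.777,50.029) → (119.594,26.237) → (84.043,32.656) → (66.897,64.453) → (81.065,97.683) → (115.880,107.325) → (145.125,86.116) → (146.777,50.029) (closed)

[7] `<line>` line segment, #0000ff→score S475 F1627: (31.386,9.263) → (170.616,153.284)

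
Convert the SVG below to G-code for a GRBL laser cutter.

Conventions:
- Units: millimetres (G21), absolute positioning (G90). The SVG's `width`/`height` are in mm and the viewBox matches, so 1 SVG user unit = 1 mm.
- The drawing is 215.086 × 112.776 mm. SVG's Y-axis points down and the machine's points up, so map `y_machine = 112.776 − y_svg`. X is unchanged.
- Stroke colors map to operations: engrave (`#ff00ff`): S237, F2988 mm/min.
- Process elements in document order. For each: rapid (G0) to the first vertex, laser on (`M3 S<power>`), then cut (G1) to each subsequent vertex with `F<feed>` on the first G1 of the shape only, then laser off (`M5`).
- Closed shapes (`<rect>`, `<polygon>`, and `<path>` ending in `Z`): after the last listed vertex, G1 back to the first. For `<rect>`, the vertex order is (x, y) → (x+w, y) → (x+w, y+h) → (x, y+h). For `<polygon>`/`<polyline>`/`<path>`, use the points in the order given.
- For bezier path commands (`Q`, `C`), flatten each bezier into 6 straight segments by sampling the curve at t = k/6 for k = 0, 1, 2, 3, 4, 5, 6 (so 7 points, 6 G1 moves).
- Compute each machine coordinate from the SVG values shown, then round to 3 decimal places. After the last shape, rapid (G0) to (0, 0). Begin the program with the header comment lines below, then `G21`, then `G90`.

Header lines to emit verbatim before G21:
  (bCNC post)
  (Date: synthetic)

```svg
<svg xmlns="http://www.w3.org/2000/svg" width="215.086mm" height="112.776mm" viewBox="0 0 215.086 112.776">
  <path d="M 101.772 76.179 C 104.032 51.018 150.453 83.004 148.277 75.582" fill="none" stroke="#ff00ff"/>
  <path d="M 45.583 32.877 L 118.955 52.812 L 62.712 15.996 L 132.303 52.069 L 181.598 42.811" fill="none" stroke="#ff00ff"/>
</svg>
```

viewBox `0 0 215.086 112.776` with mm width/height → 1 unit = 1 mm. Flip: y_m = 112.776 − y_svg.

**Shape 1** — `<path>` cubic bezier, stroke `#ff00ff` → engrave (S237, F2988). Control points (SVG): P0=(101.772,76.179), P1=(104.032,51.018), P2=(150.453,83.004), P3=(148.277,75.582); sampled at t=k/6. Machine vertices: (101.772,36.597) → (106.153,44.862) → (115.317,46.285) → (126.688,43.548) → (137.689,39.332) → (145.745,36.320) → (148.277,37.194). Open path.

**Shape 2** — `<path>` open polyline, stroke `#ff00ff` → engrave (S237, F2988). Machine vertices: (45.583,79.899) → (118.955,59.964) → (62.712,96.780) → (132.303,60.707) → (181.598,69.965). Open path.

(bCNC post)
(Date: synthetic)
G21
G90
G0 X101.772 Y36.597
M3 S237
G1 X106.153 Y44.862 F2988
G1 X115.317 Y46.285
G1 X126.688 Y43.548
G1 X137.689 Y39.332
G1 X145.745 Y36.320
G1 X148.277 Y37.194
M5
G0 X45.583 Y79.899
M3 S237
G1 X118.955 Y59.964 F2988
G1 X62.712 Y96.780
G1 X132.303 Y60.707
G1 X181.598 Y69.965
M5
G0 X0.000 Y0.000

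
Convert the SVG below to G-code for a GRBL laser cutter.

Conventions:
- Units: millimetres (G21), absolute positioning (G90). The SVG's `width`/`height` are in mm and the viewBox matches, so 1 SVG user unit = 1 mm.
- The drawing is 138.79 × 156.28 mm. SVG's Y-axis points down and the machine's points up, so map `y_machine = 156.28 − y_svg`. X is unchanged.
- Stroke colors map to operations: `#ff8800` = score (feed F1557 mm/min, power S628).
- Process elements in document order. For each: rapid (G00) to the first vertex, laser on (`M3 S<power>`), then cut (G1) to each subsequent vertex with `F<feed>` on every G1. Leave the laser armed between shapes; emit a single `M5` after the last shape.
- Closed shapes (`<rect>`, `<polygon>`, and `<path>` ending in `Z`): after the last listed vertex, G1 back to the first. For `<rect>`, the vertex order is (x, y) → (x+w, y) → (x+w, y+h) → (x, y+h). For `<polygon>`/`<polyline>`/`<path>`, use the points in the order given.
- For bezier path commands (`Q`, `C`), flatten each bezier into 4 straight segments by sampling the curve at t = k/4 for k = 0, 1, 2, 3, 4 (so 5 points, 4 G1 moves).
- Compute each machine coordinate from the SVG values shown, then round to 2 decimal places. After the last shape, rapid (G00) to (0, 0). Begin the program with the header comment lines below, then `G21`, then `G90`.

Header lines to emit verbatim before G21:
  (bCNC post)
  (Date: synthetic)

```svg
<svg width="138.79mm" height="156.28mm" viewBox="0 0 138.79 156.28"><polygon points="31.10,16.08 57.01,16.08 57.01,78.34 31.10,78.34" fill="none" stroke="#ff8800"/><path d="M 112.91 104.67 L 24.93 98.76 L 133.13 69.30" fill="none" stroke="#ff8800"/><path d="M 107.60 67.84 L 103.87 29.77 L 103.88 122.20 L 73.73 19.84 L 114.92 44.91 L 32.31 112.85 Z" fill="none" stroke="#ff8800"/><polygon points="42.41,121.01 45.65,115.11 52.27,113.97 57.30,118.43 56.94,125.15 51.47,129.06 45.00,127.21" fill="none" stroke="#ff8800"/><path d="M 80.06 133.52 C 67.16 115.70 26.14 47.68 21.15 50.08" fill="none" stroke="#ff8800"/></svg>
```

(bCNC post)
(Date: synthetic)
G21
G90
G00 X31.10 Y140.20
M3 S628
G1 X57.01 Y140.20 F1557
G1 X57.01 Y77.94 F1557
G1 X31.10 Y77.94 F1557
G1 X31.10 Y140.20 F1557
G00 X112.91 Y51.61
M3 S628
G1 X24.93 Y57.52 F1557
G1 X133.13 Y86.98 F1557
G00 X107.60 Y88.44
M3 S628
G1 X103.87 Y126.51 F1557
G1 X103.88 Y34.08 F1557
G1 X73.73 Y136.44 F1557
G1 X114.92 Y111.37 F1557
G1 X32.31 Y43.43 F1557
G1 X107.60 Y88.44 F1557
G00 X42.41 Y35.27
M3 S628
G1 X45.65 Y41.17 F1557
G1 X52.27 Y42.31 F1557
G1 X57.30 Y37.85 F1557
G1 X56.94 Y31.13 F1557
G1 X51.47 Y27.22 F1557
G1 X45.00 Y29.07 F1557
G1 X42.41 Y35.27 F1557
G00 X80.06 Y22.76
M3 S628
G1 X66.11 Y43.65 F1557
G1 X47.64 Y72.06 F1557
G1 X30.65 Y96.68 F1557
G1 X21.15 Y106.20 F1557
M5
G00 X0.00 Y0.00

1 u = 1 mm; y_m = 156.28 − y.

[1] `<polygon>` rectangle, #ff8800→score S628 F1557: (31.10,140.20) → (57.01,140.20) → (57.01,77.94) → (31.10,77.94) → (31.10,140.20) (closed)

[2] `<path>` open polyline, #ff8800→score S628 F1557: (112.91,51.61) → (24.93,57.52) → (133.13,86.98)

[3] `<path>` closed polygon, #ff8800→score S628 F1557: (107.60,88.44) → (103.87,126.51) → (103.88,34.08) → (73.73,136.44) → (114.92,111.37) → (32.31,43.43) → (107.60,88.44) (closed)

[4] `<polygon>` regular polygon, #ff8800→score S628 F1557: (42.41,35.27) → (45.65,41.17) → (52.27,42.31) → (57.30,37.85) → (56.94,31.13) → (51.47,27.22) → (45.00,29.07) → (42.41,35.27) (closed)

[5] `<path>` cubic bezier, #ff8800→score S628 F1557: (80.06,22.76) → (66.11,43.65) → (47.64,72.06) → (30.65,96.68) → (21.15,106.20)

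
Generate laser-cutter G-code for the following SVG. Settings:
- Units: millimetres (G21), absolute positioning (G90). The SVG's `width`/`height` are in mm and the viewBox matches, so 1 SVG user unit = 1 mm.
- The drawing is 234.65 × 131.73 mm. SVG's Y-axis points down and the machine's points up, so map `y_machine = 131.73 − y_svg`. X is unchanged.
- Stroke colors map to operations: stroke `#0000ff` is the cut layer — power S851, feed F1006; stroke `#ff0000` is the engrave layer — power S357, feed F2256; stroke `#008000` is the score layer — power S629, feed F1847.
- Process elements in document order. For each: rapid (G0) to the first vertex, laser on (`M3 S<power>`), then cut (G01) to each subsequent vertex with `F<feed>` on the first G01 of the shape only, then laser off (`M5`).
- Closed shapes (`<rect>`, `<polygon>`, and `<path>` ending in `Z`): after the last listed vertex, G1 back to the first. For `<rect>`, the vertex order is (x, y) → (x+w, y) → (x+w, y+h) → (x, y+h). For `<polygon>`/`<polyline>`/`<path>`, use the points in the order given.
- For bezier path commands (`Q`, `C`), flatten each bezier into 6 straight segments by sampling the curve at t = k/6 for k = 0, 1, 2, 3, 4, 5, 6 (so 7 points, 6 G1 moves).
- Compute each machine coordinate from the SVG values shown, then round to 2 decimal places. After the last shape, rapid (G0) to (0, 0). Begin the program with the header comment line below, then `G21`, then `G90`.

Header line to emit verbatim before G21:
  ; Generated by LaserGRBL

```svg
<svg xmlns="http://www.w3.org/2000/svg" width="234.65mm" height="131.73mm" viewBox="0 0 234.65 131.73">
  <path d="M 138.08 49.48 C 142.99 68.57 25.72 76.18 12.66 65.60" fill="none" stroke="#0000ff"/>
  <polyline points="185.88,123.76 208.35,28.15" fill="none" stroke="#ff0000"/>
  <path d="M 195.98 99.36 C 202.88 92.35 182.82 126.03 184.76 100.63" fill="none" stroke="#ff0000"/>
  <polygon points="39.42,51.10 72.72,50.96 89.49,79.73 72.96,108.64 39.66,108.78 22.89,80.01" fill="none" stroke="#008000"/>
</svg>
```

; Generated by LaserGRBL
G21
G90
G0 X138.08 Y82.25
M3 S851
G01 X131.40 Y73.69 F1006
G01 X110.65 Y67.24
G01 X82.11 Y63.06
G01 X52.07 Y61.36
G01 X26.83 Y62.32
G01 X12.66 Y66.13
M5
G0 X185.88 Y7.97
M3 S357
G01 X208.35 Y103.58 F2256
M5
G0 X195.98 Y32.37
M3 S357
G01 X197.41 Y32.95 F2256
G01 X195.71 Y29.51
G01 X192.23 Y24.84
G01 X188.34 Y21.70
G01 X185.40 Y22.86
G01 X184.76 Y31.10
M5
G0 X39.42 Y80.63
M3 S629
G01 X72.72 Y80.77 F1847
G01 X89.49 Y52.00
G01 X72.96 Y23.09
G01 X39.66 Y22.95
G01 X22.89 Y51.72
G01 X39.42 Y80.63
M5
G0 X0.00 Y0.00

viewBox `0 0 234.65 131.73` with mm width/height → 1 unit = 1 mm. Flip: y_m = 131.73 − y_svg.

**Shape 1** — `<path>` cubic bezier, stroke `#0000ff` → cut (S851, F1006). Control points (SVG): P0=(138.08,49.48), P1=(142.99,68.57), P2=(25.72,76.18), P3=(12.66,65.60); sampled at t=k/6. Machine vertices: (138.08,82.25) → (131.40,73.69) → (110.65,67.24) → (82.11,63.06) → (52.07,61.36) → (26.83,62.32) → (12.66,66.13). Open path.

**Shape 2** — `<polyline>` line segment, stroke `#ff0000` → engrave (S357, F2256). Machine vertices: (185.88,7.97) → (208.35,103.58). Open path.

**Shape 3** — `<path>` cubic bezier, stroke `#ff0000` → engrave (S357, F2256). Control points (SVG): P0=(195.98,99.36), P1=(202.88,92.35), P2=(182.82,126.03), P3=(184.76,100.63); sampled at t=k/6. Machine vertices: (195.98,32.37) → (197.41,32.95) → (195.71,29.51) → (192.23,24.84) → (188.34,21.70) → (185.40,22.86) → (184.76,31.10). Open path.

**Shape 4** — `<polygon>` regular polygon, stroke `#008000` → score (S629, F1847). Machine vertices: (39.42,80.63) → (72.72,80.77) → (89.49,52.00) → (72.96,23.09) → (39.66,22.95) → (22.89,51.72) → (39.42,80.63). Closed: final G1 returns to the first vertex.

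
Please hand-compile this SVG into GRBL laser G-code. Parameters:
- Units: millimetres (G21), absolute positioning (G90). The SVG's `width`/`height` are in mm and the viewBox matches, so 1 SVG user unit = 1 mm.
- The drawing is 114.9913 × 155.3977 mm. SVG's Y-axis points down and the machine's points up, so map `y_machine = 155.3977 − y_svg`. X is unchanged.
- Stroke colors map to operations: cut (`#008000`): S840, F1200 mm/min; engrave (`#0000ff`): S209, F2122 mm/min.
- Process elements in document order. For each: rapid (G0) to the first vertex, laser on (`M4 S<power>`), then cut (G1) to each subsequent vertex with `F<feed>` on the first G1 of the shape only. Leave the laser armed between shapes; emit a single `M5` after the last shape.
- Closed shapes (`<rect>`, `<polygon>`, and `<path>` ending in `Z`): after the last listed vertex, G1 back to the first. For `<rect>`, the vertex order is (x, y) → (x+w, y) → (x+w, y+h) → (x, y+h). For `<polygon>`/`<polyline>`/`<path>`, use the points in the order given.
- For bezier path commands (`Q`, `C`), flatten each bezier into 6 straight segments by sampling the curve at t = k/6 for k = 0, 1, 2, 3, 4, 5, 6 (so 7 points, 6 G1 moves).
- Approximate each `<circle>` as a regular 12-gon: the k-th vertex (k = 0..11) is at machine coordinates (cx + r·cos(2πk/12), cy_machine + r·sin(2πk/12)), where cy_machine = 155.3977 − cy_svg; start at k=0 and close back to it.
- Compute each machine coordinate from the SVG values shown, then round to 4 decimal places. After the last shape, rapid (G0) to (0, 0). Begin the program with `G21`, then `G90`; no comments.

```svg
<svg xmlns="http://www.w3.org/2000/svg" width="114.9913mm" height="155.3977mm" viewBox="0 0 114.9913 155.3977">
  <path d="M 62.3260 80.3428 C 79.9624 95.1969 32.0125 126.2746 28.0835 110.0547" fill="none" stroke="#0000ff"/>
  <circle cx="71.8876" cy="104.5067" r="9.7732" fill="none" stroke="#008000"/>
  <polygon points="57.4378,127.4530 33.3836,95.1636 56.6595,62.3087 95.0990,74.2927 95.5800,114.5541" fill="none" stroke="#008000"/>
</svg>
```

Since the viewBox matches the mm dimensions, user units are millimetres directly. The only transform is the Y-flip y_m = 155.3977 − y_svg.

Shape 1 is a cubic bezier drawn with `<path>`. Its stroke #0000ff means engrave at S209, F2122. After flipping Y the toolpath is (62.3260,75.0549) → (66.1861,66.5700) → (62.1598,57.1456) → (53.2918,48.5462) → (42.6266,42.5363) → (33.2090,40.8804) → (28.0835,45.3430).

Shape 2 is a circle drawn with `<circle>`. Its stroke #008000 means cut at S840, F1200. After flipping Y the toolpath is (81.6608,50.8910) → (80.3514,55.7776) → (76.7742,59.3548) → (71.8876,60.6642) → (67.0010,59.3548) → (63.4238,55.7776) → (62.1144,50.8910) → (63.4238,46.0044) → (67.0010,42.4272) → (71.8876,41.1178) → (76.7742,42.4272) → (80.3514,46.0044) → (81.6608,50.8910), returning to the start.

Shape 3 is a regular polygon drawn with `<polygon>`. Its stroke #008000 means cut at S840, F1200. After flipping Y the toolpath is (57.4378,27.9447) → (33.3836,60.2341) → (56.6595,93.0890) → (95.0990,81.1050) → (95.5800,40.8436) → (57.4378,27.9447), returning to the start.

G21
G90
G0 X62.3260 Y75.0549
M4 S209
G1 X66.1861 Y66.5700 F2122
G1 X62.1598 Y57.1456
G1 X53.2918 Y48.5462
G1 X42.6266 Y42.5363
G1 X33.2090 Y40.8804
G1 X28.0835 Y45.3430
G0 X81.6608 Y50.8910
M4 S840
G1 X80.3514 Y55.7776 F1200
G1 X76.7742 Y59.3548
G1 X71.8876 Y60.6642
G1 X67.0010 Y59.3548
G1 X63.4238 Y55.7776
G1 X62.1144 Y50.8910
G1 X63.4238 Y46.0044
G1 X67.0010 Y42.4272
G1 X71.8876 Y41.1178
G1 X76.7742 Y42.4272
G1 X80.3514 Y46.0044
G1 X81.6608 Y50.8910
G0 X57.4378 Y27.9447
M4 S840
G1 X33.3836 Y60.2341 F1200
G1 X56.6595 Y93.0890
G1 X95.0990 Y81.1050
G1 X95.5800 Y40.8436
G1 X57.4378 Y27.9447
M5
G0 X0.0000 Y0.0000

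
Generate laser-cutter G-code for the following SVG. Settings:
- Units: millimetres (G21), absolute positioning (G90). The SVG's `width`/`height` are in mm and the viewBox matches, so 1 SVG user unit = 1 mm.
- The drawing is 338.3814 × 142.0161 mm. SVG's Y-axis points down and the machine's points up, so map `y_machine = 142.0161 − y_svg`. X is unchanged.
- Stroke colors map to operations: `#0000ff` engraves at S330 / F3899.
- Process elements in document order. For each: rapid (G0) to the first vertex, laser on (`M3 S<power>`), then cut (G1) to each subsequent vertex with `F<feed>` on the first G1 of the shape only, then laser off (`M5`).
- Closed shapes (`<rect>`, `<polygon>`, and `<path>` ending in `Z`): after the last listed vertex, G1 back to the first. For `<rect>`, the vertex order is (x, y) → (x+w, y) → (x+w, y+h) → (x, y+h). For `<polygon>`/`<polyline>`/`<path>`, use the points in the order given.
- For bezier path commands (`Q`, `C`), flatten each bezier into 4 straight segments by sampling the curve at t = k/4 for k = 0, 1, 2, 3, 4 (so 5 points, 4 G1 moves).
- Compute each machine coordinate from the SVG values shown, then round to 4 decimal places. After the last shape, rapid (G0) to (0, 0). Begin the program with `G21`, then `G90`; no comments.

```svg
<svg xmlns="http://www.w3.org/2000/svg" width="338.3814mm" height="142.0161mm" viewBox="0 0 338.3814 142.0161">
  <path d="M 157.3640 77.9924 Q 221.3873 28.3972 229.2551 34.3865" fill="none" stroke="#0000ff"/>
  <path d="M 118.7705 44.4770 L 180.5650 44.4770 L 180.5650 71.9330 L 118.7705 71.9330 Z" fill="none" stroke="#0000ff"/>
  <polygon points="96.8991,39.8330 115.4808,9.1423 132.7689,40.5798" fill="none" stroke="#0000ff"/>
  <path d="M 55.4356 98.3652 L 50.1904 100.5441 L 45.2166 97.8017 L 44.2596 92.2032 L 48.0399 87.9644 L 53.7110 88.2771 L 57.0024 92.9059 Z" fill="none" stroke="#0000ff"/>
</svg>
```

G21
G90
G0 X157.3640 Y64.0237
M3 S330
G1 X185.8659 Y85.3473 F3899
G1 X207.3484 Y99.7228
G1 X221.8115 Y107.1502
G1 X229.2551 Y107.6296
M5
G0 X118.7705 Y97.5391
M3 S330
G1 X180.5650 Y97.5391 F3899
G1 X180.5650 Y70.0831
G1 X118.7705 Y70.0831
G1 X118.7705 Y97.5391
M5
G0 X96.8991 Y102.1831
M3 S330
G1 X115.4808 Y132.8738 F3899
G1 X132.7689 Y101.4363
G1 X96.8991 Y102.1831
M5
G0 X55.4356 Y43.6509
M3 S330
G1 X50.1904 Y41.4720 F3899
G1 X45.2166 Y44.2144
G1 X44.2596 Y49.8129
G1 X48.0399 Y54.0517
G1 X53.7110 Y53.7390
G1 X57.0024 Y49.1102
G1 X55.4356 Y43.6509
M5
G0 X0.0000 Y0.0000

1 u = 1 mm; y_m = 142.0161 − y.

[1] `<path>` quadratic bezier, #0000ff→engrave S330 F3899: (157.3640,64.0237) → (185.8659,85.3473) → (207.3484,99.7228) → (221.8115,107.1502) → (229.2551,107.6296)

[2] `<path>` rectangle, #0000ff→engrave S330 F3899: (118.7705,97.5391) → (180.5650,97.5391) → (180.5650,70.0831) → (118.7705,70.0831) → (118.7705,97.5391) (closed)

[3] `<polygon>` regular polygon, #0000ff→engrave S330 F3899: (96.8991,102.1831) → (115.4808,132.8738) → (132.7689,101.4363) → (96.8991,102.1831) (closed)

[4] `<path>` regular polygon, #0000ff→engrave S330 F3899: (55.4356,43.6509) → (50.1904,41.4720) → (45.2166,44.2144) → (44.2596,49.8129) → (48.0399,54.0517) → (53.7110,53.7390) → (57.0024,49.1102) → (55.4356,43.6509) (closed)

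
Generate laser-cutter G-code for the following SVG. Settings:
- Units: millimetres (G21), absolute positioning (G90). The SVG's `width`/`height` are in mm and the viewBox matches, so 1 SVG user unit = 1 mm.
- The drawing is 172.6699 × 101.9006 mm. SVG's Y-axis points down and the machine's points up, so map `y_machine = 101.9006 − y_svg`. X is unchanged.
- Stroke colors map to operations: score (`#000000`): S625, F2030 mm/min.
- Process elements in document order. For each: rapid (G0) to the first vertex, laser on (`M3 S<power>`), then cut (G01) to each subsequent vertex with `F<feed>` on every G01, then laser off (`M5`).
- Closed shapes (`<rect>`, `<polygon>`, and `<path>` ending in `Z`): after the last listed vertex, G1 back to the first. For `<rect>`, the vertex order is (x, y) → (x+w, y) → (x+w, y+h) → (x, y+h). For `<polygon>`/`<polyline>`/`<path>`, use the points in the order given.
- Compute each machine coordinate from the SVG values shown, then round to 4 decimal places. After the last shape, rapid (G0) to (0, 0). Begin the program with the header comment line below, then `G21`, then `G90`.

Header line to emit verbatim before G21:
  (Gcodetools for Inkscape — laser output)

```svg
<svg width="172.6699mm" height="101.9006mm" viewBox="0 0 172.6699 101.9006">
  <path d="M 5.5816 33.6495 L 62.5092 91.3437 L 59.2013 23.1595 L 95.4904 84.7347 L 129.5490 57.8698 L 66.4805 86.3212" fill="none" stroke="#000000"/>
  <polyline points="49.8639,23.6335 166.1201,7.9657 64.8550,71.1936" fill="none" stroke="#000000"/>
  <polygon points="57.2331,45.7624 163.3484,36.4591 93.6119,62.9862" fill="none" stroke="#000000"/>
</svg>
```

(Gcodetools for Inkscape — laser output)
G21
G90
G0 X5.5816 Y68.2511
M3 S625
G01 X62.5092 Y10.5569 F2030
G01 X59.2013 Y78.7411 F2030
G01 X95.4904 Y17.1659 F2030
G01 X129.5490 Y44.0308 F2030
G01 X66.4805 Y15.5794 F2030
M5
G0 X49.8639 Y78.2671
M3 S625
G01 X166.1201 Y93.9349 F2030
G01 X64.8550 Y30.7070 F2030
M5
G0 X57.2331 Y56.1382
M3 S625
G01 X163.3484 Y65.4415 F2030
G01 X93.6119 Y38.9144 F2030
G01 X57.2331 Y56.1382 F2030
M5
G0 X0.0000 Y0.0000

viewBox `0 0 172.6699 101.9006` with mm width/height → 1 unit = 1 mm. Flip: y_m = 101.9006 − y_svg.

**Shape 1** — `<path>` open polyline, stroke `#000000` → score (S625, F2030). Machine vertices: (5.5816,68.2511) → (62.5092,10.5569) → (59.2013,78.7411) → (95.4904,17.1659) → (129.5490,44.0308) → (66.4805,15.5794). Open path.

**Shape 2** — `<polyline>` open polyline, stroke `#000000` → score (S625, F2030). Machine vertices: (49.8639,78.2671) → (166.1201,93.9349) → (64.8550,30.7070). Open path.

**Shape 3** — `<polygon>` closed polygon, stroke `#000000` → score (S625, F2030). Machine vertices: (57.2331,56.1382) → (163.3484,65.4415) → (93.6119,38.9144) → (57.2331,56.1382). Closed: final G1 returns to the first vertex.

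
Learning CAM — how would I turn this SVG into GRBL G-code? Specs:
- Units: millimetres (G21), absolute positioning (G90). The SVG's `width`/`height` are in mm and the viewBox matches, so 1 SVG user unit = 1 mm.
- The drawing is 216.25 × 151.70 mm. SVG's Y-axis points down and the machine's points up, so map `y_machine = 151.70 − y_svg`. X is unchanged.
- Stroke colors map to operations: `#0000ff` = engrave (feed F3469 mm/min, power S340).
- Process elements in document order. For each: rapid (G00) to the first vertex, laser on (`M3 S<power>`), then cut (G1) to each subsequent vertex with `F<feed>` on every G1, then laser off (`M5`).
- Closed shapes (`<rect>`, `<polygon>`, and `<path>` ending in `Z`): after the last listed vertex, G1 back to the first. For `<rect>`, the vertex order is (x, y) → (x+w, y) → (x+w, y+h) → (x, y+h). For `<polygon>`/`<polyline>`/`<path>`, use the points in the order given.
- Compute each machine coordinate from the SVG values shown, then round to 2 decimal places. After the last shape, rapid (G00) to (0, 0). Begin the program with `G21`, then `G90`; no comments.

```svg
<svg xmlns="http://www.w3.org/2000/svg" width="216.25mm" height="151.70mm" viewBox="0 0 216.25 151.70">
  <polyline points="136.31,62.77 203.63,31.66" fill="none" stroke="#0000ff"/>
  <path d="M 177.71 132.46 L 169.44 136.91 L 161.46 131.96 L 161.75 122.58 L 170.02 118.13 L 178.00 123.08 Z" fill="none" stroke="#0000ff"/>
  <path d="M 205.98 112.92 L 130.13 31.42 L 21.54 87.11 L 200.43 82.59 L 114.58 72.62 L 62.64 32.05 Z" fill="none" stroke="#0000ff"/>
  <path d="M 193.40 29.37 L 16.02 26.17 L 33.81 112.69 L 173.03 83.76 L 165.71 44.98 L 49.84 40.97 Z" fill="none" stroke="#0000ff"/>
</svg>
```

G21
G90
G00 X136.31 Y88.93
M3 S340
G1 X203.63 Y120.04 F3469
M5
G00 X177.71 Y19.24
M3 S340
G1 X169.44 Y14.79 F3469
G1 X161.46 Y19.74 F3469
G1 X161.75 Y29.12 F3469
G1 X170.02 Y33.57 F3469
G1 X178.00 Y28.62 F3469
G1 X177.71 Y19.24 F3469
M5
G00 X205.98 Y38.78
M3 S340
G1 X130.13 Y120.28 F3469
G1 X21.54 Y64.59 F3469
G1 X200.43 Y69.11 F3469
G1 X114.58 Y79.08 F3469
G1 X62.64 Y119.65 F3469
G1 X205.98 Y38.78 F3469
M5
G00 X193.40 Y122.33
M3 S340
G1 X16.02 Y125.53 F3469
G1 X33.81 Y39.01 F3469
G1 X173.03 Y67.94 F3469
G1 X165.71 Y106.72 F3469
G1 X49.84 Y110.73 F3469
G1 X193.40 Y122.33 F3469
M5
G00 X0.00 Y0.00

viewBox `0 0 216.25 151.70` with mm width/height → 1 unit = 1 mm. Flip: y_m = 151.70 − y_svg.

**Shape 1** — `<polyline>` line segment, stroke `#0000ff` → engrave (S340, F3469). Machine vertices: (136.31,88.93) → (203.63,120.04). Open path.

**Shape 2** — `<path>` regular polygon, stroke `#0000ff` → engrave (S340, F3469). Machine vertices: (177.71,19.24) → (169.44,14.79) → (161.46,19.74) → (161.75,29.12) → (170.02,33.57) → (178.00,28.62) → (177.71,19.24). Closed: final G1 returns to the first vertex.

**Shape 3** — `<path>` closed polygon, stroke `#0000ff` → engrave (S340, F3469). Machine vertices: (205.98,38.78) → (130.13,120.28) → (21.54,64.59) → (200.43,69.11) → (114.58,79.08) → (62.64,119.65) → (205.98,38.78). Closed: final G1 returns to the first vertex.

**Shape 4** — `<path>` closed polygon, stroke `#0000ff` → engrave (S340, F3469). Machine vertices: (193.40,122.33) → (16.02,125.53) → (33.81,39.01) → (173.03,67.94) → (165.71,106.72) → (49.84,110.73) → (193.40,122.33). Closed: final G1 returns to the first vertex.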